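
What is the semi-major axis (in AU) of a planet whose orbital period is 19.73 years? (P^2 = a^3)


a = P^(2/3) = 19.73^(2/3) = 7.3016

7.3016 AU


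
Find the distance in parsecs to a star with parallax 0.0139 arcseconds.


d = 1/p = 1/0.0139 = 71.9424

71.9424 pc


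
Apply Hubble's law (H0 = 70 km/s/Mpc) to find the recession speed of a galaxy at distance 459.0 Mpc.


v = H0 * d = 70 * 459.0 = 32130.0

32130.0 km/s


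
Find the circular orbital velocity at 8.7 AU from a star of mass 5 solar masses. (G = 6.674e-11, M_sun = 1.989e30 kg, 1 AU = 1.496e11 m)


v = sqrt(GM/r) = sqrt(6.674e-11 * 9.945e+30 / 1.302e+12) = 22582.3988

22582.3988 m/s


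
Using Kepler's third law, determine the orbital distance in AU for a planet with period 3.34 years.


a = P^(2/3) = 3.34^(2/3) = 2.2344

2.2344 AU


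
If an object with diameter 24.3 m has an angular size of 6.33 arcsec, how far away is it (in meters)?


D = size / theta_rad, theta_rad = 6.33 * pi/(180*3600) = 3.069e-05, D = 791822.242

791822.242 m


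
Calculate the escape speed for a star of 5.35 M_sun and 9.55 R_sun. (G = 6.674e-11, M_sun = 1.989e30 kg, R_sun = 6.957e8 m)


M = 5.35 * 1.989e30 kg = 1.064115e+31 kg; R = 9.55 * 6.957e8 m = 6.643935e+09 m. v_esc = sqrt(2GM/R) = sqrt(2 * 6.674e-11 * 1.064115e+31 / 6.643935e+09) = 462370.0491

462370.0491 m/s


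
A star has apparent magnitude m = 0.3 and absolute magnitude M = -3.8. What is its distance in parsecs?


d = 10^((m - M + 5)/5) = 10^((0.3 - -3.8 + 5)/5) = 66.0693

66.0693 pc


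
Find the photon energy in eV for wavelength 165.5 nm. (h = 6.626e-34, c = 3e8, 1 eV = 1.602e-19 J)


E = hc/lambda = 6.626e-34 * 3e8 / 1.655e-07 = 1.201e-18 J = 7.4974 eV

7.4974 eV


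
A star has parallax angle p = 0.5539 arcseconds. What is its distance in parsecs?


d = 1/p = 1/0.5539 = 1.8054

1.8054 pc


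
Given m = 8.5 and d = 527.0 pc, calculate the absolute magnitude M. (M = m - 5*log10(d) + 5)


M = m - 5*log10(d) + 5 = 8.5 - 5*log10(527.0) + 5 = -0.1091

-0.1091


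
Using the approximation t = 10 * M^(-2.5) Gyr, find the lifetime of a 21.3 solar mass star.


t = 10 * M^(-2.5) = 10 * 21.3^(-2.5) = 0.0048

0.0048 Gyr


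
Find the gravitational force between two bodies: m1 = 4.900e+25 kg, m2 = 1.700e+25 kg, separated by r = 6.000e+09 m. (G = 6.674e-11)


F = G*m1*m2/r^2 = 6.674e-11 * 4.900e+25 * 1.700e+25 / (6.000e+09)^2 = 6.674e-11 * 8.330e+50 / 3.600e+19 = 1.544e+21

1.544e+21 N


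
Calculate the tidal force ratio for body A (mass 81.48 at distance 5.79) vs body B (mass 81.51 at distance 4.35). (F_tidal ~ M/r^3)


Ratio = (M1/r1^3) / (M2/r2^3) = (81.48/5.79^3) / (81.51/4.35^3) = 0.4239

0.4239


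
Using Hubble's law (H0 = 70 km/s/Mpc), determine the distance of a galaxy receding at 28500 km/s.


d = v / H0 = 28500 / 70 = 407.1429

407.1429 Mpc


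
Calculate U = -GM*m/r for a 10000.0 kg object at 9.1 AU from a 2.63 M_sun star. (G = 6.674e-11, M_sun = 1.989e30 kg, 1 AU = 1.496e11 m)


M = 2.63 * 1.989e30 kg = 5.23107e+30 kg; r = 9.1 AU * 1.496e11 m/AU = 1.36136e+12 m. U = -GM*m/r = -(6.674e-11 * 5.23107e+30 * 10000.0) / 1.36136e+12 = -2.565e+12

-2.565e+12 J


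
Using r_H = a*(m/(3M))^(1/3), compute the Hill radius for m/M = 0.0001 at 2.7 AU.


r_H = a * (m/3M)^(1/3) = 2.7 * (0.0001/3)^(1/3) = 0.0869

0.0869 AU


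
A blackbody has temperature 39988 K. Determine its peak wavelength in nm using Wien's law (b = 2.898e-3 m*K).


lam_max = b / T = 2.898e-3 / 39988 = 7.247e-08 m = 72.4717 nm

72.4717 nm


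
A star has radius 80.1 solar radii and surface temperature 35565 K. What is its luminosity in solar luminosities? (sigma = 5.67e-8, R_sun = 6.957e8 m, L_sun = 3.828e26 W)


R = 80.1 * 6.957e8 m = 5.572557e+10 m. L = 4*pi*R^2*sigma*T^4 = 4*pi*(5.572557e+10)^2 * 5.67e-8 * 35565^4 = 3.539918097e+33 W. L/L_sun = 3.539918097e+33 / 3.828e26 = 9.247e+06

9.247e+06 L_sun


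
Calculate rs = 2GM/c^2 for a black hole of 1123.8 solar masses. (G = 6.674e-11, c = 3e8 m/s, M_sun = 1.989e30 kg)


M = 1123.8 * 1.989e30 kg = 2.2352382e+33 kg. rs = 2GM/c^2 = 2 * 6.674e-11 * 2.2352382e+33 / (3e8)^2 = 3.315e+06

3.315e+06 m


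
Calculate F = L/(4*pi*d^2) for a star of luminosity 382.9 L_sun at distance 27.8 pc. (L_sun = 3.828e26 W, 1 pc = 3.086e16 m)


F = L / (4*pi*d^2) = 1.466e+29 / (4*pi*(8.579e+17)^2) = 1.585e-08

1.585e-08 W/m^2


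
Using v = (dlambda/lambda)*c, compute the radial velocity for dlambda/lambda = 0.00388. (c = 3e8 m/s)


v = (dlambda/lambda) * c = 0.00388 * 3e8 = 1.164e+06

1.164e+06 m/s


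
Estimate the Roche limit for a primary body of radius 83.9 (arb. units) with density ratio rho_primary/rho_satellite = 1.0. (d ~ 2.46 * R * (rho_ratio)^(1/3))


d_Roche = 2.46 * 83.9 * 1.0^(1/3) = 206.394

206.394


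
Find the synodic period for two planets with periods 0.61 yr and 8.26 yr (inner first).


1/P_syn = |1/P1 - 1/P2| = |1/0.61 - 1/8.26| => P_syn = 0.6586

0.6586 years


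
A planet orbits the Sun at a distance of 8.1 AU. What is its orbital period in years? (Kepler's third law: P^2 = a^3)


P = a^(3/2) = 8.1^1.5 = 23.053

23.053 years


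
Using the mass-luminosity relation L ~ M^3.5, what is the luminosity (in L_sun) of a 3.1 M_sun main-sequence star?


L/L_sun = (M/M_sun)^3.5 = 3.1^3.5 = 52.4525

52.4525 L_sun


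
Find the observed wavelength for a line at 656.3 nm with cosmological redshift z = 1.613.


lam_obs = lam_emit * (1 + z) = 656.3 * (1 + 1.613) = 1714.9119

1714.9119 nm


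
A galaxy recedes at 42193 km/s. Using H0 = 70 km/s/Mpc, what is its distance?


d = v / H0 = 42193 / 70 = 602.7571

602.7571 Mpc


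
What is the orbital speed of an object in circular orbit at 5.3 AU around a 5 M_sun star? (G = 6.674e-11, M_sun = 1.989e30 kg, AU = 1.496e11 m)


v = sqrt(GM/r) = sqrt(6.674e-11 * 9.945e+30 / 7.929e+11) = 28932.8865

28932.8865 m/s


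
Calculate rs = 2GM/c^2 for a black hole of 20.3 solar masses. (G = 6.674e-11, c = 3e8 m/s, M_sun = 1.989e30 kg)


M = 20.3 * 1.989e30 kg = 4.03767e+31 kg. rs = 2GM/c^2 = 2 * 6.674e-11 * 4.03767e+31 / (3e8)^2 = 59883.1324

59883.1324 m


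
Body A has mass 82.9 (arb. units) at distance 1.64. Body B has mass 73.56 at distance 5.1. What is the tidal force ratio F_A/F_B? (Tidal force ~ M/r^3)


Ratio = (M1/r1^3) / (M2/r2^3) = (82.9/1.64^3) / (73.56/5.1^3) = 33.8916

33.8916


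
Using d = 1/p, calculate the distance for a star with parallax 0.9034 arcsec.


d = 1/p = 1/0.9034 = 1.1069

1.1069 pc


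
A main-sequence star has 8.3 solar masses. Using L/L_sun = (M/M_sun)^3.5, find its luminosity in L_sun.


L/L_sun = (M/M_sun)^3.5 = 8.3^3.5 = 1647.3024

1647.3024 L_sun


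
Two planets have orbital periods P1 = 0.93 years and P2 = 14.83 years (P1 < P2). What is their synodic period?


1/P_syn = |1/P1 - 1/P2| = |1/0.93 - 1/14.83| => P_syn = 0.9922

0.9922 years


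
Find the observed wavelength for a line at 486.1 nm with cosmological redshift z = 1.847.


lam_obs = lam_emit * (1 + z) = 486.1 * (1 + 1.847) = 1383.9267

1383.9267 nm


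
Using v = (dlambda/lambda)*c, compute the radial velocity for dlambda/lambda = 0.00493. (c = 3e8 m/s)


v = (dlambda/lambda) * c = 0.00493 * 3e8 = 1.479e+06

1.479e+06 m/s


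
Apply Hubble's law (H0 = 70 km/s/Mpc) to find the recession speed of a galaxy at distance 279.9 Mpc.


v = H0 * d = 70 * 279.9 = 19593.0

19593.0 km/s


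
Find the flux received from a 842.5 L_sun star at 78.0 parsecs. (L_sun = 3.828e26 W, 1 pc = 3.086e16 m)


F = L / (4*pi*d^2) = 3.225e+29 / (4*pi*(2.407e+18)^2) = 4.429e-09

4.429e-09 W/m^2


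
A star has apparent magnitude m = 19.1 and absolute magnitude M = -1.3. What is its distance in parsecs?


d = 10^((m - M + 5)/5) = 10^((19.1 - -1.3 + 5)/5) = 120226.4435

120226.4435 pc


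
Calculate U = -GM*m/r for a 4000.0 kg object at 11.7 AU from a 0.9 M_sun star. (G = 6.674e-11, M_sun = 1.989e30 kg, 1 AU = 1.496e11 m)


M = 0.9 * 1.989e30 kg = 1.7901e+30 kg; r = 11.7 AU * 1.496e11 m/AU = 1.75032e+12 m. U = -GM*m/r = -(6.674e-11 * 1.7901e+30 * 4000.0) / 1.75032e+12 = -2.730e+11

-2.730e+11 J


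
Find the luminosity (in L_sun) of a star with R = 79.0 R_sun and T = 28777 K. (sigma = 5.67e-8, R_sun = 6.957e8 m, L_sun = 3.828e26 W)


R = 79.0 * 6.957e8 m = 5.49603e+10 m. L = 4*pi*R^2*sigma*T^4 = 4*pi*(5.49603e+10)^2 * 5.67e-8 * 28777^4 = 1.475955213e+33 W. L/L_sun = 1.475955213e+33 / 3.828e26 = 3.856e+06

3.856e+06 L_sun


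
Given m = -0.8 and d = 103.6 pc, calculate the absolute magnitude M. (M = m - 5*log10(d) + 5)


M = m - 5*log10(d) + 5 = -0.8 - 5*log10(103.6) + 5 = -5.8768

-5.8768


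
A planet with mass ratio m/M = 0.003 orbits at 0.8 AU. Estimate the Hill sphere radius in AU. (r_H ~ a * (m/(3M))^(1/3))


r_H = a * (m/3M)^(1/3) = 0.8 * (0.003/3)^(1/3) = 0.08

0.08 AU


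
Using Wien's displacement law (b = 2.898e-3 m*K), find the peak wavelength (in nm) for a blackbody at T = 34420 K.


lam_max = b / T = 2.898e-3 / 34420 = 8.420e-08 m = 84.1952 nm

84.1952 nm


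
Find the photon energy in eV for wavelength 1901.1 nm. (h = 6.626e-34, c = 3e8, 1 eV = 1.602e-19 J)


E = hc/lambda = 6.626e-34 * 3e8 / 1.901e-06 = 1.046e-19 J = 0.6527 eV

0.6527 eV


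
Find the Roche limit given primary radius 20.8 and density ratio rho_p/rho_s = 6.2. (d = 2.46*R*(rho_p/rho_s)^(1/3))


d_Roche = 2.46 * 20.8 * 6.2^(1/3) = 94.0002

94.0002


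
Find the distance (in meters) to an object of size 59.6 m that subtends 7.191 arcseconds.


D = size / theta_rad, theta_rad = 7.191 * pi/(180*3600) = 3.486e-05, D = 1.710e+06

1.710e+06 m


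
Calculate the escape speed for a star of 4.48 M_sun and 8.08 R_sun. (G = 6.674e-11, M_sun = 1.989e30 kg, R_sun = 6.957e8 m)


M = 4.48 * 1.989e30 kg = 8.91072e+30 kg; R = 8.08 * 6.957e8 m = 5.621256e+09 m. v_esc = sqrt(2GM/R) = sqrt(2 * 6.674e-11 * 8.91072e+30 / 5.621256e+09) = 459989.3911

459989.3911 m/s


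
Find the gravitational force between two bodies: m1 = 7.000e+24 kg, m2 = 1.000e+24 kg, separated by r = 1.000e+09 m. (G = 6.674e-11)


F = G*m1*m2/r^2 = 6.674e-11 * 7.000e+24 * 1.000e+24 / (1.000e+09)^2 = 6.674e-11 * 7.000e+48 / 1.000e+18 = 4.672e+20

4.672e+20 N


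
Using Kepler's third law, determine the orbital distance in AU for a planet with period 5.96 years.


a = P^(2/3) = 5.96^(2/3) = 3.2872

3.2872 AU


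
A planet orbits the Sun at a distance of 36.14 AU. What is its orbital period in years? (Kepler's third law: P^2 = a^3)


P = a^(3/2) = 36.14^1.5 = 217.2612

217.2612 years


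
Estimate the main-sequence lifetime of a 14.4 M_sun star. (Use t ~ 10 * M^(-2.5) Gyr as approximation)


t = 10 * M^(-2.5) = 10 * 14.4^(-2.5) = 0.0127

0.0127 Gyr


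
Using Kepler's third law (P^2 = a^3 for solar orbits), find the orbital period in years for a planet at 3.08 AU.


P = a^(3/2) = 3.08^1.5 = 5.4054

5.4054 years


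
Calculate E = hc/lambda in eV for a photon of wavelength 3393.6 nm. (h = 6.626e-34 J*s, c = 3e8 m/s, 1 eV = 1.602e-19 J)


E = hc/lambda = 6.626e-34 * 3e8 / 3.394e-06 = 5.857e-20 J = 0.3656 eV

0.3656 eV


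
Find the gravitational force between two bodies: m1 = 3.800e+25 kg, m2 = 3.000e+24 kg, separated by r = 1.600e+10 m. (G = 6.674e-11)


F = G*m1*m2/r^2 = 6.674e-11 * 3.800e+25 * 3.000e+24 / (1.600e+10)^2 = 6.674e-11 * 1.140e+50 / 2.560e+20 = 2.972e+19

2.972e+19 N


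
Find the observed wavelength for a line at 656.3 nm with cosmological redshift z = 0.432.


lam_obs = lam_emit * (1 + z) = 656.3 * (1 + 0.432) = 939.8216

939.8216 nm


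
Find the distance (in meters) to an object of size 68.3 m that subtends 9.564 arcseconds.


D = size / theta_rad, theta_rad = 9.564 * pi/(180*3600) = 4.637e-05, D = 1.473e+06

1.473e+06 m


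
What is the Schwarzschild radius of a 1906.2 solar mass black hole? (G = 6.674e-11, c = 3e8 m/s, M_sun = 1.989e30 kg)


M = 1906.2 * 1.989e30 kg = 3.7914318e+33 kg. rs = 2GM/c^2 = 2 * 6.674e-11 * 3.7914318e+33 / (3e8)^2 = 5.623e+06

5.623e+06 m


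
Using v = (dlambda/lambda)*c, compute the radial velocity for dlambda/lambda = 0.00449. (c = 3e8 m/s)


v = (dlambda/lambda) * c = 0.00449 * 3e8 = 1.347e+06

1.347e+06 m/s


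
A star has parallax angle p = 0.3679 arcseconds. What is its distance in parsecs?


d = 1/p = 1/0.3679 = 2.7181

2.7181 pc


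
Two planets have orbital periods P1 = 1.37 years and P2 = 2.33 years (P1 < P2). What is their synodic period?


1/P_syn = |1/P1 - 1/P2| = |1/1.37 - 1/2.33| => P_syn = 3.3251

3.3251 years


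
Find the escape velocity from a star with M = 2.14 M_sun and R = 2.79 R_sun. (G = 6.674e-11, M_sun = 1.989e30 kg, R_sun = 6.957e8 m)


M = 2.14 * 1.989e30 kg = 4.25646e+30 kg; R = 2.79 * 6.957e8 m = 1.941003e+09 m. v_esc = sqrt(2GM/R) = sqrt(2 * 6.674e-11 * 4.25646e+30 / 1.941003e+09) = 541027.417

541027.417 m/s


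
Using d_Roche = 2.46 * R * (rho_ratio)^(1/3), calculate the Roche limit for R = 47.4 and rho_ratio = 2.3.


d_Roche = 2.46 * 47.4 * 2.3^(1/3) = 153.918

153.918


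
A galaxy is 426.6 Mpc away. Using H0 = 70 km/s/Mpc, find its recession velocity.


v = H0 * d = 70 * 426.6 = 29862.0

29862.0 km/s


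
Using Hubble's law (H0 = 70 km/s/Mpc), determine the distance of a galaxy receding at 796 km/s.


d = v / H0 = 796 / 70 = 11.3714

11.3714 Mpc


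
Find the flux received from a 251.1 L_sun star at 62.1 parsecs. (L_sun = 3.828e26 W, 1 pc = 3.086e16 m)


F = L / (4*pi*d^2) = 9.612e+28 / (4*pi*(1.916e+18)^2) = 2.083e-09

2.083e-09 W/m^2


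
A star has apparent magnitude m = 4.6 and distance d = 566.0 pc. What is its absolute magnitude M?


M = m - 5*log10(d) + 5 = 4.6 - 5*log10(566.0) + 5 = -4.1641

-4.1641


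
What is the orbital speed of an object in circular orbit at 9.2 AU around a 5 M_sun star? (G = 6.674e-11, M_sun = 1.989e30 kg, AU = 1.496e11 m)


v = sqrt(GM/r) = sqrt(6.674e-11 * 9.945e+30 / 1.376e+12) = 21960.1744

21960.1744 m/s


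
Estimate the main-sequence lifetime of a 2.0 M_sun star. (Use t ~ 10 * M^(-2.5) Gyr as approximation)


t = 10 * M^(-2.5) = 10 * 2.0^(-2.5) = 1.7678

1.7678 Gyr


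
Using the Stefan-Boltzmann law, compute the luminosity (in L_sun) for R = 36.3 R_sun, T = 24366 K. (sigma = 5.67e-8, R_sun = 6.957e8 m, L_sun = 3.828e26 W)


R = 36.3 * 6.957e8 m = 2.525391e+10 m. L = 4*pi*R^2*sigma*T^4 = 4*pi*(2.525391e+10)^2 * 5.67e-8 * 24366^4 = 1.601721994e+32 W. L/L_sun = 1.601721994e+32 / 3.828e26 = 418422.6735

418422.6735 L_sun


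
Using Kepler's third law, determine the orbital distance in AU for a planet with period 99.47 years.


a = P^(2/3) = 99.47^(2/3) = 21.4682

21.4682 AU


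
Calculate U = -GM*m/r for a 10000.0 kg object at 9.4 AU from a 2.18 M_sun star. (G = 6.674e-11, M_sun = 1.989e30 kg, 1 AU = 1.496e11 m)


M = 2.18 * 1.989e30 kg = 4.33602e+30 kg; r = 9.4 AU * 1.496e11 m/AU = 1.40624e+12 m. U = -GM*m/r = -(6.674e-11 * 4.33602e+30 * 10000.0) / 1.40624e+12 = -2.058e+12

-2.058e+12 J


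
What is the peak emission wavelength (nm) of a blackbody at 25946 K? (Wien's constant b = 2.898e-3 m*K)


lam_max = b / T = 2.898e-3 / 25946 = 1.117e-07 m = 111.6935 nm

111.6935 nm


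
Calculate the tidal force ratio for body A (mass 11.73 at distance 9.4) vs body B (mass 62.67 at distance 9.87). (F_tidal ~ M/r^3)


Ratio = (M1/r1^3) / (M2/r2^3) = (11.73/9.4^3) / (62.67/9.87^3) = 0.2167

0.2167


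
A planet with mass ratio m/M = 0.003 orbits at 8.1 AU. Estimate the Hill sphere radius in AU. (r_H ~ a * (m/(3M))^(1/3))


r_H = a * (m/3M)^(1/3) = 8.1 * (0.003/3)^(1/3) = 0.81

0.81 AU


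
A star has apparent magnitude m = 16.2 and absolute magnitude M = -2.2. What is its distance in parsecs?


d = 10^((m - M + 5)/5) = 10^((16.2 - -2.2 + 5)/5) = 47863.0092

47863.0092 pc


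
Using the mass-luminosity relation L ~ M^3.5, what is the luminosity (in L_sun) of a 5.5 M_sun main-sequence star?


L/L_sun = (M/M_sun)^3.5 = 5.5^3.5 = 390.184

390.184 L_sun


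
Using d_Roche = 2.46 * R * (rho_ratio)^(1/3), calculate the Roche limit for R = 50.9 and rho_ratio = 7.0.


d_Roche = 2.46 * 50.9 * 7.0^(1/3) = 239.5258

239.5258


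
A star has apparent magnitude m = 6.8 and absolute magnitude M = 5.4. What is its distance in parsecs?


d = 10^((m - M + 5)/5) = 10^((6.8 - 5.4 + 5)/5) = 19.0546

19.0546 pc


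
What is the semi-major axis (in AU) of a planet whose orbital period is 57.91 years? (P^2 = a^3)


a = P^(2/3) = 57.91^(2/3) = 14.9682

14.9682 AU


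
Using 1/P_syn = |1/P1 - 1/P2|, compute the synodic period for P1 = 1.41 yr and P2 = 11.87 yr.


1/P_syn = |1/P1 - 1/P2| = |1/1.41 - 1/11.87| => P_syn = 1.6001

1.6001 years


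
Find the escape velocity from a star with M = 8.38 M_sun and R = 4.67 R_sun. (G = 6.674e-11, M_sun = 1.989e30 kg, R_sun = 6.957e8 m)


M = 8.38 * 1.989e30 kg = 1.666782e+31 kg; R = 4.67 * 6.957e8 m = 3.248919e+09 m. v_esc = sqrt(2GM/R) = sqrt(2 * 6.674e-11 * 1.666782e+31 / 3.248919e+09) = 827519.1598

827519.1598 m/s


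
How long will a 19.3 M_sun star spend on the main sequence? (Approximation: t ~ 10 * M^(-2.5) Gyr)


t = 10 * M^(-2.5) = 10 * 19.3^(-2.5) = 0.0061

0.0061 Gyr


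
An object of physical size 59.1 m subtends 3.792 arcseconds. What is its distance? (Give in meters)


D = size / theta_rad, theta_rad = 3.792 * pi/(180*3600) = 1.838e-05, D = 3.215e+06

3.215e+06 m


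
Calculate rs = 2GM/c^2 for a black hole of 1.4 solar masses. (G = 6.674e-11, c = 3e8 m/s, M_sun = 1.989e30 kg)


M = 1.4 * 1.989e30 kg = 2.7846e+30 kg. rs = 2GM/c^2 = 2 * 6.674e-11 * 2.7846e+30 / (3e8)^2 = 4129.8712

4129.8712 m


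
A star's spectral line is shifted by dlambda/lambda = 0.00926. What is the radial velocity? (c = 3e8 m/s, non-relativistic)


v = (dlambda/lambda) * c = 0.00926 * 3e8 = 2.778e+06

2.778e+06 m/s


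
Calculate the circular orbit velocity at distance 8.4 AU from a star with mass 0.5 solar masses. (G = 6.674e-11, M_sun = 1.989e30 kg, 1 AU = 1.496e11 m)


v = sqrt(GM/r) = sqrt(6.674e-11 * 9.945e+29 / 1.257e+12) = 7267.5839

7267.5839 m/s


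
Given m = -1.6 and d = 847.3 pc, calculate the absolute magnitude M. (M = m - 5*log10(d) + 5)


M = m - 5*log10(d) + 5 = -1.6 - 5*log10(847.3) + 5 = -11.2402

-11.2402


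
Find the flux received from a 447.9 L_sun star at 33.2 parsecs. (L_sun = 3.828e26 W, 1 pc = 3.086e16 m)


F = L / (4*pi*d^2) = 1.715e+29 / (4*pi*(1.025e+18)^2) = 1.300e-08

1.300e-08 W/m^2


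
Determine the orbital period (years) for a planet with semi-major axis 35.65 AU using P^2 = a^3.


P = a^(3/2) = 35.65^1.5 = 212.8577

212.8577 years


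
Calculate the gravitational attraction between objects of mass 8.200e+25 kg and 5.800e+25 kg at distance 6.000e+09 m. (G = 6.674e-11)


F = G*m1*m2/r^2 = 6.674e-11 * 8.200e+25 * 5.800e+25 / (6.000e+09)^2 = 6.674e-11 * 4.756e+51 / 3.600e+19 = 8.817e+21

8.817e+21 N


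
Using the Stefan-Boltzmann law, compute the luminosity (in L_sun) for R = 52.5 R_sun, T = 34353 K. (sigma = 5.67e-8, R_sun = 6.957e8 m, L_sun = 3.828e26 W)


R = 52.5 * 6.957e8 m = 3.652425e+10 m. L = 4*pi*R^2*sigma*T^4 = 4*pi*(3.652425e+10)^2 * 5.67e-8 * 34353^4 = 1.323775119e+33 W. L/L_sun = 1.323775119e+33 / 3.828e26 = 3.458e+06

3.458e+06 L_sun


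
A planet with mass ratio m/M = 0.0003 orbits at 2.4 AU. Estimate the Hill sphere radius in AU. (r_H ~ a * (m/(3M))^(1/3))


r_H = a * (m/3M)^(1/3) = 2.4 * (0.0003/3)^(1/3) = 0.1114

0.1114 AU


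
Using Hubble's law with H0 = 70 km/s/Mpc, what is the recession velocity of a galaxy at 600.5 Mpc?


v = H0 * d = 70 * 600.5 = 42035.0

42035.0 km/s


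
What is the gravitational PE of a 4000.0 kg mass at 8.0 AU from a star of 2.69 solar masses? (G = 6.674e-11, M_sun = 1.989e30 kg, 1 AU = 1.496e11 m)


M = 2.69 * 1.989e30 kg = 5.35041e+30 kg; r = 8.0 AU * 1.496e11 m/AU = 1.1968e+12 m. U = -GM*m/r = -(6.674e-11 * 5.35041e+30 * 4000.0) / 1.1968e+12 = -1.193e+12

-1.193e+12 J


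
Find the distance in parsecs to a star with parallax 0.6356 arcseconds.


d = 1/p = 1/0.6356 = 1.5733

1.5733 pc


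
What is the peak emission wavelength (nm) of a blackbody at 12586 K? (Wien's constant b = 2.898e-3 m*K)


lam_max = b / T = 2.898e-3 / 12586 = 2.303e-07 m = 230.2558 nm

230.2558 nm


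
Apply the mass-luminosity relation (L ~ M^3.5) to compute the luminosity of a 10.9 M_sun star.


L/L_sun = (M/M_sun)^3.5 = 10.9^3.5 = 4275.5574

4275.5574 L_sun


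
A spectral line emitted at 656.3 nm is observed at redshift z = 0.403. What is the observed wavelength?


lam_obs = lam_emit * (1 + z) = 656.3 * (1 + 0.403) = 920.7889

920.7889 nm


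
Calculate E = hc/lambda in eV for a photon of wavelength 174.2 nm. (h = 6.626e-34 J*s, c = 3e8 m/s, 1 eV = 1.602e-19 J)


E = hc/lambda = 6.626e-34 * 3e8 / 1.742e-07 = 1.141e-18 J = 7.123 eV

7.123 eV


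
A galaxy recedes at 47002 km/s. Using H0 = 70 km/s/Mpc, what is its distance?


d = v / H0 = 47002 / 70 = 671.4571

671.4571 Mpc


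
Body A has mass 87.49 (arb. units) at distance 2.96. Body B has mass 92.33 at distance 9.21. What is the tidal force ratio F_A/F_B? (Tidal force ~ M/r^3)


Ratio = (M1/r1^3) / (M2/r2^3) = (87.49/2.96^3) / (92.33/9.21^3) = 28.5443

28.5443


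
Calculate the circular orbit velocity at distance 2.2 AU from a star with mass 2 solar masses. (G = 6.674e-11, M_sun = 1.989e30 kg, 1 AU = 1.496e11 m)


v = sqrt(GM/r) = sqrt(6.674e-11 * 3.978e+30 / 3.291e+11) = 28401.9627

28401.9627 m/s


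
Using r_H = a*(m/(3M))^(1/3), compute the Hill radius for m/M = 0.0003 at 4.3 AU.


r_H = a * (m/3M)^(1/3) = 4.3 * (0.0003/3)^(1/3) = 0.1996

0.1996 AU


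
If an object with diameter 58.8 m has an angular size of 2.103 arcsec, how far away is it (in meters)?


D = size / theta_rad, theta_rad = 2.103 * pi/(180*3600) = 1.020e-05, D = 5.767e+06

5.767e+06 m


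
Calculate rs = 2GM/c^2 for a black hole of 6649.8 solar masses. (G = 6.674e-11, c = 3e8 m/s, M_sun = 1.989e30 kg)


M = 6649.8 * 1.989e30 kg = 1.32264522e+34 kg. rs = 2GM/c^2 = 2 * 6.674e-11 * 1.32264522e+34 / (3e8)^2 = 1.962e+07

1.962e+07 m


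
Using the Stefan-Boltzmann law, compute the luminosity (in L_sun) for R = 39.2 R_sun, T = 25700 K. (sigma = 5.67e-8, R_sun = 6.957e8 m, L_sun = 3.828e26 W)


R = 39.2 * 6.957e8 m = 2.727144e+10 m. L = 4*pi*R^2*sigma*T^4 = 4*pi*(2.727144e+10)^2 * 5.67e-8 * 25700^4 = 2.311753677e+32 W. L/L_sun = 2.311753677e+32 / 3.828e26 = 603906.3941

603906.3941 L_sun


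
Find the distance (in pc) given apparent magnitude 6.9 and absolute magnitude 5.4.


d = 10^((m - M + 5)/5) = 10^((6.9 - 5.4 + 5)/5) = 19.9526

19.9526 pc


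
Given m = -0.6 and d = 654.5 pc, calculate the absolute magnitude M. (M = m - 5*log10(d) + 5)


M = m - 5*log10(d) + 5 = -0.6 - 5*log10(654.5) + 5 = -9.6795

-9.6795


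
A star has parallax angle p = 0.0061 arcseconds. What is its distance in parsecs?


d = 1/p = 1/0.0061 = 163.9344

163.9344 pc


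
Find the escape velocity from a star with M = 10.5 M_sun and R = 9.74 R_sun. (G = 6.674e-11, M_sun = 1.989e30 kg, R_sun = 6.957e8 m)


M = 10.5 * 1.989e30 kg = 2.08845e+31 kg; R = 9.74 * 6.957e8 m = 6.776118e+09 m. v_esc = sqrt(2GM/R) = sqrt(2 * 6.674e-11 * 2.08845e+31 / 6.776118e+09) = 641401.0403

641401.0403 m/s


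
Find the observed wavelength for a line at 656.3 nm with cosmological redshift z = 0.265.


lam_obs = lam_emit * (1 + z) = 656.3 * (1 + 0.265) = 830.2195

830.2195 nm


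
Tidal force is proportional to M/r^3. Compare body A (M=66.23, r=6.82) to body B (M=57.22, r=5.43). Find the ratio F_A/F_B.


Ratio = (M1/r1^3) / (M2/r2^3) = (66.23/6.82^3) / (57.22/5.43^3) = 0.5842

0.5842


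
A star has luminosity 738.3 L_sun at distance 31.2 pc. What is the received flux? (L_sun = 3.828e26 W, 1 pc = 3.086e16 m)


F = L / (4*pi*d^2) = 2.826e+29 / (4*pi*(9.628e+17)^2) = 2.426e-08

2.426e-08 W/m^2


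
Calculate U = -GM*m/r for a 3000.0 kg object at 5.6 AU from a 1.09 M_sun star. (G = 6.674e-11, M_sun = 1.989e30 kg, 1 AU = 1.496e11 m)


M = 1.09 * 1.989e30 kg = 2.16801e+30 kg; r = 5.6 AU * 1.496e11 m/AU = 8.3776e+11 m. U = -GM*m/r = -(6.674e-11 * 2.16801e+30 * 3000.0) / 8.3776e+11 = -5.181e+11

-5.181e+11 J


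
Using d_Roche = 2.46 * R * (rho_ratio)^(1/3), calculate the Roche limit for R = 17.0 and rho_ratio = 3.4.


d_Roche = 2.46 * 17.0 * 3.4^(1/3) = 62.8845

62.8845


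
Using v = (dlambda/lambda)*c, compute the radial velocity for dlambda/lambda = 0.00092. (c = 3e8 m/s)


v = (dlambda/lambda) * c = 0.00092 * 3e8 = 276000.0

276000.0 m/s


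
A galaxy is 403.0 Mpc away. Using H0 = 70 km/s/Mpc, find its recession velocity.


v = H0 * d = 70 * 403.0 = 28210.0

28210.0 km/s


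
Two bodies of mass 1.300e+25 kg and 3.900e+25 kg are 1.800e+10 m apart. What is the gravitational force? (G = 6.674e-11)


F = G*m1*m2/r^2 = 6.674e-11 * 1.300e+25 * 3.900e+25 / (1.800e+10)^2 = 6.674e-11 * 5.070e+50 / 3.240e+20 = 1.044e+20

1.044e+20 N


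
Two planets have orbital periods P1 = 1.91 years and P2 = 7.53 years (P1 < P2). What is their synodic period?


1/P_syn = |1/P1 - 1/P2| = |1/1.91 - 1/7.53| => P_syn = 2.5591

2.5591 years


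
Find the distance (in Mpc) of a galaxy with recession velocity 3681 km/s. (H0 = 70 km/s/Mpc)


d = v / H0 = 3681 / 70 = 52.5857

52.5857 Mpc


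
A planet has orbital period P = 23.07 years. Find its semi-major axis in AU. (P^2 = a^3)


a = P^(2/3) = 23.07^(2/3) = 8.104

8.104 AU


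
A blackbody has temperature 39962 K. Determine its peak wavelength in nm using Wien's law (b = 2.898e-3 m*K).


lam_max = b / T = 2.898e-3 / 39962 = 7.252e-08 m = 72.5189 nm

72.5189 nm


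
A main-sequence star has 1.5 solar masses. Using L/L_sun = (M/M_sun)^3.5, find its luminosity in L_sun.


L/L_sun = (M/M_sun)^3.5 = 1.5^3.5 = 4.1335

4.1335 L_sun


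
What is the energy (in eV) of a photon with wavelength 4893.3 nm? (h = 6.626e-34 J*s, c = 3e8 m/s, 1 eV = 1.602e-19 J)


E = hc/lambda = 6.626e-34 * 3e8 / 4.893e-06 = 4.062e-20 J = 0.2536 eV

0.2536 eV


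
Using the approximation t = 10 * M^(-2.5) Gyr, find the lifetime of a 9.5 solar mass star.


t = 10 * M^(-2.5) = 10 * 9.5^(-2.5) = 0.0359

0.0359 Gyr


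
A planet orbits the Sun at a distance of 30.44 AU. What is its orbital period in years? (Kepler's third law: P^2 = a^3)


P = a^(3/2) = 30.44^1.5 = 167.945

167.945 years


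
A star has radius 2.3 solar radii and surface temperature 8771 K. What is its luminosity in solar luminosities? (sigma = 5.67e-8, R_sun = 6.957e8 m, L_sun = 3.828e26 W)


R = 2.3 * 6.957e8 m = 1.60011e+09 m. L = 4*pi*R^2*sigma*T^4 = 4*pi*(1.60011e+09)^2 * 5.67e-8 * 8771^4 = 1.079665057e+28 W. L/L_sun = 1.079665057e+28 / 3.828e26 = 28.2044

28.2044 L_sun


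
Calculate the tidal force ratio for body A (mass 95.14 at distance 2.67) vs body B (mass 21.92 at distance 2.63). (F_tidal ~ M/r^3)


Ratio = (M1/r1^3) / (M2/r2^3) = (95.14/2.67^3) / (21.92/2.63^3) = 4.1482

4.1482


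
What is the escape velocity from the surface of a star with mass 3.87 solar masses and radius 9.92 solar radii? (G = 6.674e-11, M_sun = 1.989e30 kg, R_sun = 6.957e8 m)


M = 3.87 * 1.989e30 kg = 7.69743e+30 kg; R = 9.92 * 6.957e8 m = 6.901344e+09 m. v_esc = sqrt(2GM/R) = sqrt(2 * 6.674e-11 * 7.69743e+30 / 6.901344e+09) = 385846.1181

385846.1181 m/s


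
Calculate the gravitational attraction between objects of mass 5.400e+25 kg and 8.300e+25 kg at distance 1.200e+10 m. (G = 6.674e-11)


F = G*m1*m2/r^2 = 6.674e-11 * 5.400e+25 * 8.300e+25 / (1.200e+10)^2 = 6.674e-11 * 4.482e+51 / 1.440e+20 = 2.077e+21

2.077e+21 N


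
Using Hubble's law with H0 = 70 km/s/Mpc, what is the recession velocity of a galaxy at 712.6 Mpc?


v = H0 * d = 70 * 712.6 = 49882.0

49882.0 km/s


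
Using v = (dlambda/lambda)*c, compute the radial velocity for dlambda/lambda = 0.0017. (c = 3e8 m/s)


v = (dlambda/lambda) * c = 0.0017 * 3e8 = 510000.0

510000.0 m/s


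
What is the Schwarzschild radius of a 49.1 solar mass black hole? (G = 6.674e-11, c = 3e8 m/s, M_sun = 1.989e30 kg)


M = 49.1 * 1.989e30 kg = 9.76599e+31 kg. rs = 2GM/c^2 = 2 * 6.674e-11 * 9.76599e+31 / (3e8)^2 = 144840.4828

144840.4828 m


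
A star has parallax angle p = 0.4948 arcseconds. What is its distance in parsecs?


d = 1/p = 1/0.4948 = 2.021

2.021 pc


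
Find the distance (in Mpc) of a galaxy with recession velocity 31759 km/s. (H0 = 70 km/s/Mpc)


d = v / H0 = 31759 / 70 = 453.7

453.7 Mpc


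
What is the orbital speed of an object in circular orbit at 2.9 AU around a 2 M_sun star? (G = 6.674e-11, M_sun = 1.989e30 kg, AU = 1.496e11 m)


v = sqrt(GM/r) = sqrt(6.674e-11 * 3.978e+30 / 4.338e+11) = 24737.7784

24737.7784 m/s


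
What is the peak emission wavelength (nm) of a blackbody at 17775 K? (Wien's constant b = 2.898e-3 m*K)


lam_max = b / T = 2.898e-3 / 17775 = 1.630e-07 m = 163.038 nm

163.038 nm


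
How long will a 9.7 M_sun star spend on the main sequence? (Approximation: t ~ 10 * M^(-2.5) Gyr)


t = 10 * M^(-2.5) = 10 * 9.7^(-2.5) = 0.0341

0.0341 Gyr


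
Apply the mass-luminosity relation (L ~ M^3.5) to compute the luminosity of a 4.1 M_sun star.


L/L_sun = (M/M_sun)^3.5 = 4.1^3.5 = 139.5544

139.5544 L_sun


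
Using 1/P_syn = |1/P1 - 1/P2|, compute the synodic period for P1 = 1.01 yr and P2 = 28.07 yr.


1/P_syn = |1/P1 - 1/P2| = |1/1.01 - 1/28.07| => P_syn = 1.0477

1.0477 years


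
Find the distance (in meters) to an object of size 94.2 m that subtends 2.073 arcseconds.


D = size / theta_rad, theta_rad = 2.073 * pi/(180*3600) = 1.005e-05, D = 9.373e+06

9.373e+06 m


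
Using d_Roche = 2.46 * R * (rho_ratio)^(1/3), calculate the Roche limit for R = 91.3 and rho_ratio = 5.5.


d_Roche = 2.46 * 91.3 * 5.5^(1/3) = 396.4546

396.4546


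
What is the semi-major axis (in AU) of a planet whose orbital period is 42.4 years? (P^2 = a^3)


a = P^(2/3) = 42.4^(2/3) = 12.1594

12.1594 AU


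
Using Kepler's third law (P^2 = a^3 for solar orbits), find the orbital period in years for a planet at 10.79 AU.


P = a^(3/2) = 10.79^1.5 = 35.4431

35.4431 years


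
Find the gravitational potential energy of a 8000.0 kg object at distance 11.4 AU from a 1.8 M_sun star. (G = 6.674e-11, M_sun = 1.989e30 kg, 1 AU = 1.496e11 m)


M = 1.8 * 1.989e30 kg = 3.5802e+30 kg; r = 11.4 AU * 1.496e11 m/AU = 1.70544e+12 m. U = -GM*m/r = -(6.674e-11 * 3.5802e+30 * 8000.0) / 1.70544e+12 = -1.121e+12

-1.121e+12 J


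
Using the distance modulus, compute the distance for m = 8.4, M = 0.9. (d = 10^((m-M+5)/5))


d = 10^((m - M + 5)/5) = 10^((8.4 - 0.9 + 5)/5) = 316.2278

316.2278 pc


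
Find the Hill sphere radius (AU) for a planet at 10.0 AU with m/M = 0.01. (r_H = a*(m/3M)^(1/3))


r_H = a * (m/3M)^(1/3) = 10.0 * (0.01/3)^(1/3) = 1.4938

1.4938 AU


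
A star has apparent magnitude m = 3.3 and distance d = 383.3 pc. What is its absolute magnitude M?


M = m - 5*log10(d) + 5 = 3.3 - 5*log10(383.3) + 5 = -4.6177

-4.6177


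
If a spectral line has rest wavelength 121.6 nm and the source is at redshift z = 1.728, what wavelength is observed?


lam_obs = lam_emit * (1 + z) = 121.6 * (1 + 1.728) = 331.7248

331.7248 nm


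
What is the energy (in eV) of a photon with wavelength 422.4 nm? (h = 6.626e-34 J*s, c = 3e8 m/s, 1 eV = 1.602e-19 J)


E = hc/lambda = 6.626e-34 * 3e8 / 4.224e-07 = 4.706e-19 J = 2.9376 eV

2.9376 eV


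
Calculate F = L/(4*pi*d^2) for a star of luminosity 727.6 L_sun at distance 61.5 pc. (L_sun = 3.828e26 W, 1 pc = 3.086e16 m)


F = L / (4*pi*d^2) = 2.785e+29 / (4*pi*(1.898e+18)^2) = 6.153e-09

6.153e-09 W/m^2


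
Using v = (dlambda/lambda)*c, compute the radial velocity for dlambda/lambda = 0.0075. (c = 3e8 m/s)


v = (dlambda/lambda) * c = 0.0075 * 3e8 = 2.250e+06

2.250e+06 m/s


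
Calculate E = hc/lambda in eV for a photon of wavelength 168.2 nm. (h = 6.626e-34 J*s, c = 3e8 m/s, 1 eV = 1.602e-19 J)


E = hc/lambda = 6.626e-34 * 3e8 / 1.682e-07 = 1.182e-18 J = 7.3771 eV

7.3771 eV


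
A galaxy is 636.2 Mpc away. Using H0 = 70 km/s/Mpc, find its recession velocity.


v = H0 * d = 70 * 636.2 = 44534.0

44534.0 km/s


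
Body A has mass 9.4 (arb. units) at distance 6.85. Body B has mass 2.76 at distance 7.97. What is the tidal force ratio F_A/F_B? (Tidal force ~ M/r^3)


Ratio = (M1/r1^3) / (M2/r2^3) = (9.4/6.85^3) / (2.76/7.97^3) = 5.3644

5.3644


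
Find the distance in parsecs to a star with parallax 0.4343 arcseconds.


d = 1/p = 1/0.4343 = 2.3026

2.3026 pc


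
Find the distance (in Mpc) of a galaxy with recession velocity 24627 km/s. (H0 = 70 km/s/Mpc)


d = v / H0 = 24627 / 70 = 351.8143

351.8143 Mpc


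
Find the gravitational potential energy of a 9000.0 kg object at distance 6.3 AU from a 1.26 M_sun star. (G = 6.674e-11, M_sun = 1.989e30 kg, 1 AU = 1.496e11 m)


M = 1.26 * 1.989e30 kg = 2.50614e+30 kg; r = 6.3 AU * 1.496e11 m/AU = 9.4248e+11 m. U = -GM*m/r = -(6.674e-11 * 2.50614e+30 * 9000.0) / 9.4248e+11 = -1.597e+12

-1.597e+12 J


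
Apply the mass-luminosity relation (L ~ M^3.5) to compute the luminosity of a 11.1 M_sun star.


L/L_sun = (M/M_sun)^3.5 = 11.1^3.5 = 4556.49

4556.49 L_sun


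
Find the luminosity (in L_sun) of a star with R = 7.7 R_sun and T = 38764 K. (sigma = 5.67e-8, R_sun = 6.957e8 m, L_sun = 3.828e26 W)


R = 7.7 * 6.957e8 m = 5.35689e+09 m. L = 4*pi*R^2*sigma*T^4 = 4*pi*(5.35689e+09)^2 * 5.67e-8 * 38764^4 = 4.616711323e+31 W. L/L_sun = 4.616711323e+31 / 3.828e26 = 120603.7441

120603.7441 L_sun


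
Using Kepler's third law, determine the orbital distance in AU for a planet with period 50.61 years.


a = P^(2/3) = 50.61^(2/3) = 13.6823

13.6823 AU


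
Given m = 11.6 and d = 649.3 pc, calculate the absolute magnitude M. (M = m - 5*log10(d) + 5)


M = m - 5*log10(d) + 5 = 11.6 - 5*log10(649.3) + 5 = 2.5378

2.5378


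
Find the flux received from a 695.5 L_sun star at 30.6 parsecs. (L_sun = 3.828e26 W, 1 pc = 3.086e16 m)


F = L / (4*pi*d^2) = 2.662e+29 / (4*pi*(9.443e+17)^2) = 2.376e-08

2.376e-08 W/m^2


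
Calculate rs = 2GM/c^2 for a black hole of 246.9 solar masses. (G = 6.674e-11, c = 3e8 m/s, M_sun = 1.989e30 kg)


M = 246.9 * 1.989e30 kg = 4.910841e+32 kg. rs = 2GM/c^2 = 2 * 6.674e-11 * 4.910841e+32 / (3e8)^2 = 728332.2852

728332.2852 m


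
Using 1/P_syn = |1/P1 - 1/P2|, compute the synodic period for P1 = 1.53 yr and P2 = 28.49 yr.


1/P_syn = |1/P1 - 1/P2| = |1/1.53 - 1/28.49| => P_syn = 1.6168

1.6168 years


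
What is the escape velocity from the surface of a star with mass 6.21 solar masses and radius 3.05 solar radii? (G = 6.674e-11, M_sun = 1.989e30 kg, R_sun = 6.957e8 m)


M = 6.21 * 1.989e30 kg = 1.235169e+31 kg; R = 3.05 * 6.957e8 m = 2.121885e+09 m. v_esc = sqrt(2GM/R) = sqrt(2 * 6.674e-11 * 1.235169e+31 / 2.121885e+09) = 881475.7505

881475.7505 m/s


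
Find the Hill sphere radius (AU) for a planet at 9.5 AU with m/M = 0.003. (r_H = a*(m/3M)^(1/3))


r_H = a * (m/3M)^(1/3) = 9.5 * (0.003/3)^(1/3) = 0.95

0.95 AU


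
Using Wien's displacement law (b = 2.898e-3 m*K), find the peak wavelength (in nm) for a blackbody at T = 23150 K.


lam_max = b / T = 2.898e-3 / 23150 = 1.252e-07 m = 125.1836 nm

125.1836 nm


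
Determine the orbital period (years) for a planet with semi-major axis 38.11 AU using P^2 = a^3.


P = a^(3/2) = 38.11^1.5 = 235.2656

235.2656 years


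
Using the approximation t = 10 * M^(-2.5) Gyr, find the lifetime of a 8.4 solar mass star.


t = 10 * M^(-2.5) = 10 * 8.4^(-2.5) = 0.0489

0.0489 Gyr


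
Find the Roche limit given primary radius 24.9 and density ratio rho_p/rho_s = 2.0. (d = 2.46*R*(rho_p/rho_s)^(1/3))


d_Roche = 2.46 * 24.9 * 2.0^(1/3) = 77.1752

77.1752


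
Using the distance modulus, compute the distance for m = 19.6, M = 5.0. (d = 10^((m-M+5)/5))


d = 10^((m - M + 5)/5) = 10^((19.6 - 5.0 + 5)/5) = 8317.6377

8317.6377 pc


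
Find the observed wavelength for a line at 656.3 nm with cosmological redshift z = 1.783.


lam_obs = lam_emit * (1 + z) = 656.3 * (1 + 1.783) = 1826.4829

1826.4829 nm


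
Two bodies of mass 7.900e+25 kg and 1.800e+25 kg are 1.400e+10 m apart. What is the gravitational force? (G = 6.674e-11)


F = G*m1*m2/r^2 = 6.674e-11 * 7.900e+25 * 1.800e+25 / (1.400e+10)^2 = 6.674e-11 * 1.422e+51 / 1.960e+20 = 4.842e+20

4.842e+20 N


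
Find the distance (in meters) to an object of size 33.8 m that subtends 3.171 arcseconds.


D = size / theta_rad, theta_rad = 3.171 * pi/(180*3600) = 1.537e-05, D = 2.199e+06

2.199e+06 m


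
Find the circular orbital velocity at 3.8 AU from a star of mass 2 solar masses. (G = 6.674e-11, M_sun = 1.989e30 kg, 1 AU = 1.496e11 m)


v = sqrt(GM/r) = sqrt(6.674e-11 * 3.978e+30 / 5.685e+11) = 21610.6533

21610.6533 m/s


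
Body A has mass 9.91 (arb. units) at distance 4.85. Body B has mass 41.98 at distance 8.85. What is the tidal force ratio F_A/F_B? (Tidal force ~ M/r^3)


Ratio = (M1/r1^3) / (M2/r2^3) = (9.91/4.85^3) / (41.98/8.85^3) = 1.4343

1.4343


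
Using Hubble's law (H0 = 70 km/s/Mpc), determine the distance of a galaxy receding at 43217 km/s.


d = v / H0 = 43217 / 70 = 617.3857

617.3857 Mpc


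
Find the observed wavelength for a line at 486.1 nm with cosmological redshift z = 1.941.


lam_obs = lam_emit * (1 + z) = 486.1 * (1 + 1.941) = 1429.6201

1429.6201 nm


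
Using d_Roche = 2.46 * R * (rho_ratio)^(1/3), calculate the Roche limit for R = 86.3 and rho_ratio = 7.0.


d_Roche = 2.46 * 86.3 * 7.0^(1/3) = 406.1115

406.1115


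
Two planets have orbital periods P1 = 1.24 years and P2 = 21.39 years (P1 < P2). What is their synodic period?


1/P_syn = |1/P1 - 1/P2| = |1/1.24 - 1/21.39| => P_syn = 1.3163

1.3163 years


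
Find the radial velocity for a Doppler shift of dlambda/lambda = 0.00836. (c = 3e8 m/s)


v = (dlambda/lambda) * c = 0.00836 * 3e8 = 2.508e+06

2.508e+06 m/s


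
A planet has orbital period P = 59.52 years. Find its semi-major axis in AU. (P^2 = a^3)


a = P^(2/3) = 59.52^(2/3) = 15.2443

15.2443 AU


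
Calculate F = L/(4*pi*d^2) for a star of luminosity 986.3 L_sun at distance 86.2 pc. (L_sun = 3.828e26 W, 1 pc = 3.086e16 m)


F = L / (4*pi*d^2) = 3.776e+29 / (4*pi*(2.660e+18)^2) = 4.246e-09

4.246e-09 W/m^2


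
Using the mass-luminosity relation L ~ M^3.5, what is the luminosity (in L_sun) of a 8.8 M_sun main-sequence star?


L/L_sun = (M/M_sun)^3.5 = 8.8^3.5 = 2021.5726

2021.5726 L_sun


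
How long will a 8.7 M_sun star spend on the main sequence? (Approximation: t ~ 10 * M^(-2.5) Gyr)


t = 10 * M^(-2.5) = 10 * 8.7^(-2.5) = 0.0448

0.0448 Gyr


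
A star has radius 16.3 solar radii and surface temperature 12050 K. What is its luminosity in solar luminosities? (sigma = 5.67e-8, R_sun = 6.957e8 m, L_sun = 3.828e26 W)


R = 16.3 * 6.957e8 m = 1.133991e+10 m. L = 4*pi*R^2*sigma*T^4 = 4*pi*(1.133991e+10)^2 * 5.67e-8 * 12050^4 = 1.931791835e+30 W. L/L_sun = 1.931791835e+30 / 3.828e26 = 5046.4781

5046.4781 L_sun


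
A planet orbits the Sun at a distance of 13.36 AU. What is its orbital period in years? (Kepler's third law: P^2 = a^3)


P = a^(3/2) = 13.36^1.5 = 48.8326

48.8326 years


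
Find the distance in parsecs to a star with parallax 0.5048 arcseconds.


d = 1/p = 1/0.5048 = 1.981

1.981 pc


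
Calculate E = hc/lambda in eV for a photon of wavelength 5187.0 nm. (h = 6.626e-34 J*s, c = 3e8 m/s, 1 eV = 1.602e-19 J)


E = hc/lambda = 6.626e-34 * 3e8 / 5.187e-06 = 3.832e-20 J = 0.2392 eV

0.2392 eV
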